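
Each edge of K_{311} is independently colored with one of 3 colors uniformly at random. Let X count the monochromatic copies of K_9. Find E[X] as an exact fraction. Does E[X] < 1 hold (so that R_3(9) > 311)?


E[X] = C(311, 9) · 3^{1 − 36} = 66733530156060130 · 3^{−35} = 66733530156060130/50031545098999707.
As a reduced fraction: E[X] = 66733530156060130/50031545098999707 ≈ 1.334.
Is E[X] < 1? NO.
Since E[X] ≥ 1, the first-moment bound is inconclusive at n = 311; it does NOT by itself certify R_3(9) > 311.

E[X] = 66733530156060130/50031545098999707 ≈ 1.334; E[X] ≥ 1; first-moment method inconclusive here.


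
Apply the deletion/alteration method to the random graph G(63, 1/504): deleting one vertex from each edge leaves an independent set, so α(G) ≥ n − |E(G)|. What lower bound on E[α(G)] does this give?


E[|E(G)|] = C(63, 2)·p = 1953 · (1/504) = 31/8.
E[α(G)] ≥ n − E[|E(G)|] = 63 − 31/8 = 473/8.
Numerically: ≈ 59.1250.
(This is only a lower bound; the true E[α(G)] may be larger.)

E[α(G)] ≥ 473/8 ≈ 59.1250.


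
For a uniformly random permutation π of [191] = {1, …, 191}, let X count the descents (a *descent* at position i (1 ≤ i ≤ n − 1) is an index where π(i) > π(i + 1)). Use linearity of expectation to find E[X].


Write X = Σ X_I over i = 1, …, 190, with X_I the indicator of one descent.
There are 190 indicators.
For each fixed i, the pair (π(i), π(i+1)) is a uniformly random ordered pair of distinct values from {1, …, 191}; by symmetry P[π(i) > π(i+1)] = 1/2.
By linearity: E[X] = 190 · (1/2) = (191 − 1) · (1/2) = 95 ≈ 95.0000.

E[X] = 95 = 95.0000.


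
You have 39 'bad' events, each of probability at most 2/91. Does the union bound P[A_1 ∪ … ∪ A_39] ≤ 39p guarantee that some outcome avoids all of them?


Union bound: P[∪_{i=1}^{39} A_i] ≤ Σ_i P[A_i] ≤ 39·p = 39·(2/91) = 6/7.
Numerically: 6/7 ≈ 0.857143.
Is 6/7 < 1? YES.
Since P[∪ A_i] ≤ 6/7 < 1, the complement has P[∩ A_i^c] ≥ 1 − 6/7 = 1/7 > 0, so some outcome avoids every A_i.

39·p = 6/7 ≈ 0.857143; existence CERTIFIED by the union bound.


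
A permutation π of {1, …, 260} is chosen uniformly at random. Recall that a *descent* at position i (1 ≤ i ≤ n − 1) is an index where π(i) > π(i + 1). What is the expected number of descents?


Write X = Σ X_I over i = 1, …, 259, with X_I the indicator of one descent.
There are 259 indicators.
For each fixed i, the pair (π(i), π(i+1)) is a uniformly random ordered pair of distinct values from {1, …, 260}; by symmetry P[π(i) > π(i+1)] = 1/2.
By linearity: E[X] = 259 · (1/2) = (260 − 1) · (1/2) = 259/2 ≈ 129.500000.

E[X] = 259/2 = 129.500000.


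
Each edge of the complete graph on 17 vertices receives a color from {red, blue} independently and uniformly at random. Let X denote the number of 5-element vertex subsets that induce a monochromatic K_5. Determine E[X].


Let X = Σ_S X_S over the C(17, 5) = 6188 subsets S of size 5, where X_S = 1 if the K_5 on S is monochromatic.
For a fixed S, the K_5 on S has C(5, 2) = 10 edges. P[all 10 edges red] = (1/2)^10, and likewise for blue, so P[monochromatic] = 2·(1/2)^10 = 2^{1 − 10} = 1/512.
By linearity of expectation: E[X] = C(17, 5) · 2^{1 − 10} = 6188 · 1/512 = 1547/128.
Numerically: E[X] ≈ 12.086.

E[X] = C(17,5)·2^(1−C(5,2)) = 1547/128 ≈ 12.086.


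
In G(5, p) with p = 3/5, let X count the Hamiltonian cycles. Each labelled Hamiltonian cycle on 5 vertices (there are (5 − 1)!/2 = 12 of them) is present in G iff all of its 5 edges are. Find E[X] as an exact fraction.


K_5 has (5 − 1)!/2 = 12 labelled Hamiltonian cycles.
For each such Hamiltonian cycle H, let X_H = 1 if all 5 edges of H are present in G. Then P[X_H = 1] = p^{5} = (3/5)^{5} = 243/3125.
Summing the indicators: E[X] = Σ_H E[X_H] = 12 · p^{5} = 12 · 243/3125 = 2916/3125.
Numerically: E[X] ≈ 0.93312.

E[X] = 12 · (3/5)^{5} = 2916/3125 ≈ 0.93312.


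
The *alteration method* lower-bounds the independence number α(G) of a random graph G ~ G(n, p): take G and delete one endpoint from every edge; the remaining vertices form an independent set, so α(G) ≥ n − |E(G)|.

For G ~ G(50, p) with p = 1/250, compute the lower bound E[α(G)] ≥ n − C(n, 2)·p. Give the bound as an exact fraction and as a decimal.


E[|E(G)|] = C(50, 2)·p = 1225 · (1/250) = 49/10.
E[α(G)] ≥ n − E[|E(G)|] = 50 − 49/10 = 451/10.
Numerically: ≈ 45.100.
(This is only a lower bound; the true E[α(G)] may be larger.)

E[α(G)] ≥ 451/10 ≈ 45.100.


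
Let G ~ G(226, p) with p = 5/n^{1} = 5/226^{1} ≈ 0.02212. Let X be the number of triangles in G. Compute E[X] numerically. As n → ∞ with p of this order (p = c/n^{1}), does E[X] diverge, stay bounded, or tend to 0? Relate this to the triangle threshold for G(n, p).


Number of potential triangles: C(226, 3) = 1898400.
Each occurs with probability p³ ≈ (0.02212)³ ≈ 1.082891e-05.
By linearity: E[X] = C(226, 3)·p³ ≈ 1898400 · 1.082891e-05 ≈ 20.5576.
Here α = 1, so p = 5/n is exactly at the triangle threshold p ~ 1/n. Asymptotically E[X] → c³/6 = 5³/6 = 125/6 ≈ 20.8333, a bounded constant. In this regime the triangle count is asymptotically Poisson(c³/6).

E[X] ≈ 20.5576; in regime p = Θ(1/n^{1}) E[X] stays bounded (at the triangle threshold p ~ 1/n).


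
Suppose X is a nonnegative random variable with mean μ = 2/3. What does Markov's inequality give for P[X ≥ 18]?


μ = E[X] = 2/3, a = 18.
Markov: P[X ≥ 18] ≤ μ/a = (2/3)/18 = 1/27.
Numerically: ≈ 0.037037.
(Since a = 18 > μ = 0.666667, the bound 1/27 is < 1 and informative.)

P[X ≥ 18] ≤ 1/27 ≈ 0.037037.


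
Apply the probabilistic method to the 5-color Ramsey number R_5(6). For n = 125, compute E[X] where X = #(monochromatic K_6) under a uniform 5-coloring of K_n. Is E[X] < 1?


E[X] = C(125, 6) · 5^{1 − 15} = 4690625500 · 5^{−14} = 4690625500/6103515625.
As a reduced fraction: E[X] = 37525004/48828125 ≈ 0.76851.
Is E[X] < 1? YES.
Since E[X] < 1, there exists a 5-coloring of K_{125} with no monochromatic K_6; hence R_5(6) > 125.

E[X] = 37525004/48828125 ≈ 0.76851; E[X] < 1, so R_5(6) > 125.


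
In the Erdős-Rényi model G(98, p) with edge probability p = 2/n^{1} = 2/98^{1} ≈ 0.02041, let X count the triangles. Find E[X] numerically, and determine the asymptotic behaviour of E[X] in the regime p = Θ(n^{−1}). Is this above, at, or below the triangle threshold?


Number of potential triangles: C(98, 3) = 152096.
Each occurs with probability p³ ≈ (0.02041)³ ≈ 8.499860e-06.
By linearity: E[X] = C(98, 3)·p³ ≈ 152096 · 8.499860e-06 ≈ 1.2928.
Here α = 1, so p = 2/n is exactly at the triangle threshold p ~ 1/n. Asymptotically E[X] → c³/6 = 2³/6 = 4/3 ≈ 1.3333, a bounded constant. In this regime the triangle count is asymptotically Poisson(c³/6).

E[X] ≈ 1.2928; in regime p = Θ(1/n^{1}) E[X] stays bounded (at the triangle threshold p ~ 1/n).


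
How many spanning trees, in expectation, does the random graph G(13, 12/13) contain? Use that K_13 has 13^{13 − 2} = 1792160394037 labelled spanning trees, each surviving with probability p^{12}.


K_13 has 13^{13 − 2} = 1792160394037 labelled spanning trees.
For each such spanning tree H, let X_H = 1 if all 12 edges of H are present in G. Then P[X_H = 1] = p^{12} = (12/13)^{12} = 8916100448256/23298085122481.
By linearity of expectation: E[X] = Σ_H E[X_H] = 1792160394037 · p^{12} = 1792160394037 · 8916100448256/23298085122481 = 8916100448256/13.
Numerically: E[X] ≈ 6.85854e+11.

E[X] = 1792160394037 · (12/13)^{12} = 8916100448256/13 ≈ 6.85854e+11.


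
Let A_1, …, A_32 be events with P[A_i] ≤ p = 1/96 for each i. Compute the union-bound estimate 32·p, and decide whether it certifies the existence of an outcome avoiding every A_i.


Union bound: P[∪_{i=1}^{32} A_i] ≤ Σ_i P[A_i] ≤ 32·p = 32·(1/96) = 1/3.
Numerically: 1/3 ≈ 0.3333.
Is 1/3 < 1? YES.
Since P[∪ A_i] ≤ 1/3 < 1, the complement has P[∩ A_i^c] ≥ 1 − 1/3 = 2/3 > 0, so some outcome avoids every A_i.

32·p = 1/3 ≈ 0.3333; existence CERTIFIED by the union bound.


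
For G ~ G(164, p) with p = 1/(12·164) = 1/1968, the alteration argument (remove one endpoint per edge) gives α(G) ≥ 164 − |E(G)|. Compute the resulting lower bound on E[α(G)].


E[|E(G)|] = C(164, 2)·p = 13366 · (1/1968) = 163/24.
E[α(G)] ≥ n − E[|E(G)|] = 164 − 163/24 = 3773/24.
Numerically: ≈ 157.2083.
(This is only a lower bound; the true E[α(G)] may be larger.)

E[α(G)] ≥ 3773/24 ≈ 157.2083.


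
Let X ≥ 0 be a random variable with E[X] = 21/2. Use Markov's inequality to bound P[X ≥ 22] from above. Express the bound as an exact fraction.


μ = E[X] = 21/2, a = 22.
Markov: P[X ≥ 22] ≤ μ/a = (21/2)/22 = 21/44.
Numerically: ≈ 0.477.
(Since a = 22 > μ = 10.500, the bound 21/44 is < 1 and informative.)

P[X ≥ 22] ≤ 21/44 ≈ 0.477.


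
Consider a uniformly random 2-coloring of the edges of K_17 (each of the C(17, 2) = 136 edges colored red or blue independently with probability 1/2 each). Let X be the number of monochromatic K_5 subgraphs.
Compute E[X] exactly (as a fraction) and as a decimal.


Let X = Σ_S X_S over the C(17, 5) = 6188 subsets S of size 5, where X_S = 1 if the K_5 on S is monochromatic.
For a fixed S, the K_5 on S has C(5, 2) = 10 edges. P[all 10 edges red] = (1/2)^10, and likewise for blue, so P[monochromatic] = 2·(1/2)^10 = 2^{1 − 10} = 1/512.
By linearity: E[X] = C(17, 5) · 2^{1 − 10} = 6188 · 1/512 = 1547/128.
Numerically: E[X] ≈ 12.0859.

E[X] = C(17,5)·2^(1−C(5,2)) = 1547/128 ≈ 12.0859.


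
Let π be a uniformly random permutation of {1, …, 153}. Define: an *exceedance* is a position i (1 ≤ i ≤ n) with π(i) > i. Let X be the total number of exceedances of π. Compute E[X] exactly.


Write X = Σ_{i=1}^{153} X_i, where X_i = 1_{π(i) > i}.
For each fixed i, π(i) is uniform over {1, …, 153} (marginal of a uniform permutation), so P[π(i) > i] = (n − i)/n. Summing: Σ_{i=1}^{153} (n − i)/n = (0 + 1 + … + 152)/153 = 153(153 − 1)/(2·153) = (153 − 1)/2.
Hence E[X] = Σ_{i=1}^{153} (153 − i)/153 = 76 ≈ 76.0000.

E[X] = 76 = 76.0000.


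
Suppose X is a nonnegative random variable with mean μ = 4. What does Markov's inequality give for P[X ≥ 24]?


μ = E[X] = 4, a = 24.
Markov: P[X ≥ 24] ≤ μ/a = (4)/24 = 1/6.
Numerically: ≈ 0.167.
(Since a = 24 > μ = 4.000, the bound 1/6 is < 1 and informative.)

P[X ≥ 24] ≤ 1/6 ≈ 0.167.


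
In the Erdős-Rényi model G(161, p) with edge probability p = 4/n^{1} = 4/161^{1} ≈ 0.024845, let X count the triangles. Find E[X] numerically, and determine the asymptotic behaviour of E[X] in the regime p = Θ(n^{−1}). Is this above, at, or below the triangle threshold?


Number of potential triangles: C(161, 3) = 682640.
Each occurs with probability p³ ≈ (0.024845)³ ≈ 1.5335656e-05.
By linearity: E[X] = C(161, 3)·p³ ≈ 682640 · 1.5335656e-05 ≈ 10.46873.
Here α = 1, so p = 4/n is exactly at the triangle threshold p ~ 1/n. Asymptotically E[X] → c³/6 = 4³/6 = 32/3 ≈ 10.66667, a bounded constant. In this regime the triangle count is asymptotically Poisson(c³/6).

E[X] ≈ 10.46873; in regime p = Θ(1/n^{1}) E[X] stays bounded (at the triangle threshold p ~ 1/n).


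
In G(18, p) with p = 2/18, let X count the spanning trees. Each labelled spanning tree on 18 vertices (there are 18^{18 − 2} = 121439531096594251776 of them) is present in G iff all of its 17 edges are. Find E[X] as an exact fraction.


K_18 has 18^{18 − 2} = 121439531096594251776 labelled spanning trees.
For each such spanning tree H, let X_H = 1 if all 17 edges of H are present in G. Then P[X_H = 1] = p^{17} = (1/9)^{17} = 1/16677181699666569.
By linearity of expectation: E[X] = Σ_H E[X_H] = 121439531096594251776 · p^{17} = 121439531096594251776 · 1/16677181699666569 = 65536/9.
Numerically: E[X] ≈ 7281.8.

E[X] = 121439531096594251776 · (1/9)^{17} = 65536/9 ≈ 7281.8.


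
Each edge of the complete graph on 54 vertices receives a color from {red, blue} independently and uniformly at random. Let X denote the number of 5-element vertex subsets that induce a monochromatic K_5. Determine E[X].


Let X = Σ_S X_S over the C(54, 5) = 3162510 subsets S of size 5, where X_S = 1 if the K_5 on S is monochromatic.
For a fixed S, the K_5 on S has C(5, 2) = 10 edges. P[all 10 edges red] = (1/2)^10, and likewise for blue, so P[monochromatic] = 2·(1/2)^10 = 2^{1 − 10} = 1/512.
By linearity: E[X] = C(54, 5) · 2^{1 − 10} = 3162510 · 1/512 = 1581255/256.
Numerically: E[X] ≈ 6176.777344.

E[X] = C(54,5)·2^(1−C(5,2)) = 1581255/256 ≈ 6176.777344.


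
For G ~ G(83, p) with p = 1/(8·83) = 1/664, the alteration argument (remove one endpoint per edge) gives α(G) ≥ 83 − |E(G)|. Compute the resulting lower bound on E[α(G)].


E[|E(G)|] = C(83, 2)·p = 3403 · (1/664) = 41/8.
E[α(G)] ≥ n − E[|E(G)|] = 83 − 41/8 = 623/8.
Numerically: ≈ 77.87500.
(This is only a lower bound; the true E[α(G)] may be larger.)

E[α(G)] ≥ 623/8 ≈ 77.87500.


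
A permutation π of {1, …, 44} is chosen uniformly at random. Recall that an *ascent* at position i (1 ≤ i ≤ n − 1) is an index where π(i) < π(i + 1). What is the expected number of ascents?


Write X = Σ X_I over i = 1, …, 43, with X_I the indicator of one ascent.
There are 43 indicators.
For each fixed i, the pair (π(i), π(i+1)) is a uniformly random ordered pair of distinct values from {1, …, 44}; by symmetry P[π(i) < π(i+1)] = 1/2.
By linearity: E[X] = 43 · (1/2) = (44 − 1) · (1/2) = 43/2 ≈ 21.500.

E[X] = 43/2 = 21.500.


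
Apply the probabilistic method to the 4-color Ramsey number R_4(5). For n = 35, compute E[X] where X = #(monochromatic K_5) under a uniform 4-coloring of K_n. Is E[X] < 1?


E[X] = C(35, 5) · 4^{1 − 10} = 324632 · 4^{−9} = 324632/262144.
As a reduced fraction: E[X] = 40579/32768 ≈ 1.2384.
Is E[X] < 1? NO.
Since E[X] ≥ 1, the first-moment bound is inconclusive at n = 35; it does NOT by itself certify R_4(5) > 35.

E[X] = 40579/32768 ≈ 1.2384; E[X] ≥ 1; first-moment method inconclusive here.


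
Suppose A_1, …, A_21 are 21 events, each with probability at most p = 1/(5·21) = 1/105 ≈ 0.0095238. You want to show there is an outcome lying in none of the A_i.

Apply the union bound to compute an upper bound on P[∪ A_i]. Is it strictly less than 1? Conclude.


Union bound: P[∪_{i=1}^{21} A_i] ≤ Σ_i P[A_i] ≤ 21·p = 21·(1/105) = 1/5.
Numerically: 1/5 ≈ 0.2000000.
Is 1/5 < 1? YES.
Since P[∪ A_i] ≤ 1/5 < 1, the complement has P[∩ A_i^c] ≥ 1 − 1/5 = 4/5 > 0, so some outcome avoids every A_i.

21·p = 1/5 ≈ 0.2000000; existence CERTIFIED by the union bound.


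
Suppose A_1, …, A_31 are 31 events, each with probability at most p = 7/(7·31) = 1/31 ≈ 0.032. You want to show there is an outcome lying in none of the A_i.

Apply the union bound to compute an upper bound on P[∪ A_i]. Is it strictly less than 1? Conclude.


Union bound: P[∪_{i=1}^{31} A_i] ≤ Σ_i P[A_i] ≤ 31·p = 31·(1/31) = 1.
Numerically: 1 ≈ 1.000.
Is 1 < 1? NO.
Since the bound 1 is ≥ 1, the union bound is uninformative here; it does NOT by itself certify existence.

31·p = 1 ≈ 1.000; existence NOT certified by the union bound.


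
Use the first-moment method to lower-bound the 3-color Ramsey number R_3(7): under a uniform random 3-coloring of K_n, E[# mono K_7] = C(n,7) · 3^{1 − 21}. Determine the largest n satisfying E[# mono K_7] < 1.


We need C(n, 7) · 3^{1 − 21} < 1, i.e. C(n, 7) < 3^{21 − 1} = 3486784401.
Check values of n near the boundary:
  n = 79: C(79, 7) = 2898753715; 2898753715 < 3486784401? YES
  n = 80: C(80, 7) = 3176716400; 3176716400 < 3486784401? YES
  n = 81: C(81, 7) = 3477216600; 3477216600 < 3486784401? YES
  n = 82: C(82, 7) = 3801756816; 3801756816 < 3486784401? NO
  n = 83: C(83, 7) = 4151918628; 4151918628 < 3486784401? NO
The largest n with C(n, 7) < 3486784401 is n = 81 (where E[X] = 42928600/43046721 ≈ 0.99726). Hence R_3(7) > 81, i.e. R_3(7) ≥ 82.

Largest n = 81; hence R_3(7) > 81.


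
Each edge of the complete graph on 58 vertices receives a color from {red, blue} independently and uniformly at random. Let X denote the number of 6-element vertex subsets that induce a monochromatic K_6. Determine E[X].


Let X = Σ_S X_S over the C(58, 6) = 40475358 subsets S of size 6, where X_S = 1 if the K_6 on S is monochromatic.
For a fixed S, the K_6 on S has C(6, 2) = 15 edges. P[all 15 edges red] = (1/2)^15, and likewise for blue, so P[monochromatic] = 2·(1/2)^15 = 2^{1 − 15} = 1/16384.
By linearity: E[X] = C(58, 6) · 2^{1 − 15} = 40475358 · 1/16384 = 20237679/8192.
Numerically: E[X] ≈ 2470.419800.

E[X] = C(58,6)·2^(1−C(6,2)) = 20237679/8192 ≈ 2470.419800.


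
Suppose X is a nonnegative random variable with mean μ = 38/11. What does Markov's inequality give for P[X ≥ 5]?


μ = E[X] = 38/11, a = 5.
Markov: P[X ≥ 5] ≤ μ/a = (38/11)/5 = 38/55.
Numerically: ≈ 0.6909.
(Since a = 5 > μ = 3.4545, the bound 38/55 is < 1 and informative.)

P[X ≥ 5] ≤ 38/55 ≈ 0.6909.


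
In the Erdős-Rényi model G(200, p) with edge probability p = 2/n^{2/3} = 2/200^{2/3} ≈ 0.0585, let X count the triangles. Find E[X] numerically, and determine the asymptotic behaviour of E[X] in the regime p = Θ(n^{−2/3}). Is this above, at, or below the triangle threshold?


Number of potential triangles: C(200, 3) = 1313400.
Each occurs with probability p³ ≈ (0.0585)³ ≈ 2.00000e-04.
By linearity: E[X] = C(200, 3)·p³ ≈ 1313400 · 2.00000e-04 ≈ 262.680.
Since α = 2/3 < 1, p = c/n^{2/3} ≫ 1/n is above the triangle threshold p ~ 1/n. Asymptotically E[X] ~ (c³/6)·n^{3(1−α)} = (2³/6)·n^{1} → ∞; triangles are abundant w.h.p.

E[X] ≈ 262.680; in regime p = Θ(1/n^{2/3}) E[X] diverges (above the triangle threshold p ~ 1/n).


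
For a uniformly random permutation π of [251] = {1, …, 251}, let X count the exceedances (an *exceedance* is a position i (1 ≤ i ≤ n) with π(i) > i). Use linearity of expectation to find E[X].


Write X = Σ_{i=1}^{251} X_i, where X_i = 1_{π(i) > i}.
For each fixed i, π(i) is uniform over {1, …, 251} (marginal of a uniform permutation), so P[π(i) > i] = (n − i)/n. Summing: Σ_{i=1}^{251} (n − i)/n = (0 + 1 + … + 250)/251 = 251(251 − 1)/(2·251) = (251 − 1)/2.
Hence E[X] = Σ_{i=1}^{251} (251 − i)/251 = 125 ≈ 125.0000.

E[X] = 125 = 125.0000.


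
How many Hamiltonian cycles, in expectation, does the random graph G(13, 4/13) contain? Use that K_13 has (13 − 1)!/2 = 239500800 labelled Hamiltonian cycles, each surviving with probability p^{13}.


K_13 has (13 − 1)!/2 = 239500800 labelled Hamiltonian cycles.
For each such Hamiltonian cycle H, let X_H = 1 if all 13 edges of H are present in G. Then P[X_H = 1] = p^{13} = (4/13)^{13} = 67108864/302875106592253.
By linearity: E[X] = Σ_H E[X_H] = 239500800 · p^{13} = 239500800 · 67108864/302875106592253 = 16072626615091200/302875106592253.
Numerically: E[X] ≈ 53.0668.

E[X] = 239500800 · (4/13)^{13} = 16072626615091200/302875106592253 ≈ 53.0668.


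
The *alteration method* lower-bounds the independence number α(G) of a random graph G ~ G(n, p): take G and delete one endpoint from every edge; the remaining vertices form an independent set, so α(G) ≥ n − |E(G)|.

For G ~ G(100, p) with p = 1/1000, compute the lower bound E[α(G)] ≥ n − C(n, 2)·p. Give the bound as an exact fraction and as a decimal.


E[|E(G)|] = C(100, 2)·p = 4950 · (1/1000) = 99/20.
E[α(G)] ≥ n − E[|E(G)|] = 100 − 99/20 = 1901/20.
Numerically: ≈ 95.0500.
(This is only a lower bound; the true E[α(G)] may be larger.)

E[α(G)] ≥ 1901/20 ≈ 95.0500.


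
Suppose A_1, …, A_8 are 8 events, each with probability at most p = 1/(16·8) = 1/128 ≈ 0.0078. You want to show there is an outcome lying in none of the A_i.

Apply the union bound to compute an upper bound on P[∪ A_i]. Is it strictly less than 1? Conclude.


Union bound: P[∪_{i=1}^{8} A_i] ≤ Σ_i P[A_i] ≤ 8·p = 8·(1/128) = 1/16.
Numerically: 1/16 ≈ 0.0625.
Is 1/16 < 1? YES.
Since P[∪ A_i] ≤ 1/16 < 1, the complement has P[∩ A_i^c] ≥ 1 − 1/16 = 15/16 > 0, so some outcome avoids every A_i.

8·p = 1/16 ≈ 0.0625; existence CERTIFIED by the union bound.


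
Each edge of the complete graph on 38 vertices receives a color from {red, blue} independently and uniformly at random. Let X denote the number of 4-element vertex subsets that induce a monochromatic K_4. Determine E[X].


Let X = Σ_S X_S over the C(38, 4) = 73815 subsets S of size 4, where X_S = 1 if the K_4 on S is monochromatic.
For a fixed S, the K_4 on S has C(4, 2) = 6 edges. P[all 6 edges red] = (1/2)^6, and likewise for blue, so P[monochromatic] = 2·(1/2)^6 = 2^{1 − 6} = 1/32.
Summing: E[X] = C(38, 4) · 2^{1 − 6} = 73815 · 1/32 = 73815/32.
Numerically: E[X] ≈ 2306.718750.

E[X] = C(38,4)·2^(1−C(4,2)) = 73815/32 ≈ 2306.718750.


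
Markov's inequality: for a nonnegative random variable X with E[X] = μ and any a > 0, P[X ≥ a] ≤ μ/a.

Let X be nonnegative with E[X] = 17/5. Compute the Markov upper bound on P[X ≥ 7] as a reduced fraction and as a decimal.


μ = E[X] = 17/5, a = 7.
Markov: P[X ≥ 7] ≤ μ/a = (17/5)/7 = 17/35.
Numerically: ≈ 0.485714.
(Since a = 7 > μ = 3.400000, the bound 17/35 is < 1 and informative.)

P[X ≥ 7] ≤ 17/35 ≈ 0.485714.


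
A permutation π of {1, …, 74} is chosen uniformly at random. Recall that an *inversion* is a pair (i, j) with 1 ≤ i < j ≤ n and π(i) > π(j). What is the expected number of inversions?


Write X = Σ X_I over the C(74, 2) = 2701 pairs i < j, with X_I the indicator of one inversion.
There are 2701 indicators.
For each fixed pair i < j, the values π(i) and π(j) are two distinct elements of {1, …, 74} in uniformly random order; by symmetry P[π(i) > π(j)] = 1/2.
By linearity: E[X] = 2701 · (1/2) = C(74, 2) · (1/2) = 2701/2 = 2701/2 ≈ 1350.500000.

E[X] = 2701/2 = 1350.500000.


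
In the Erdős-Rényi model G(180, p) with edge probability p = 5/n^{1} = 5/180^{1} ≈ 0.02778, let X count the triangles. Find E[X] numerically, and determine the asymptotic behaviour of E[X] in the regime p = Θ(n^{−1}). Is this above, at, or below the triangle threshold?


Number of potential triangles: C(180, 3) = 955860.
Each occurs with probability p³ ≈ (0.02778)³ ≈ 2.143347e-05.
By linearity: E[X] = C(180, 3)·p³ ≈ 955860 · 2.143347e-05 ≈ 20.4874.
Here α = 1, so p = 5/n is exactly at the triangle threshold p ~ 1/n. Asymptotically E[X] → c³/6 = 5³/6 = 125/6 ≈ 20.8333, a bounded constant. In this regime the triangle count is asymptotically Poisson(c³/6).

E[X] ≈ 20.4874; in regime p = Θ(1/n^{1}) E[X] stays bounded (at the triangle threshold p ~ 1/n).


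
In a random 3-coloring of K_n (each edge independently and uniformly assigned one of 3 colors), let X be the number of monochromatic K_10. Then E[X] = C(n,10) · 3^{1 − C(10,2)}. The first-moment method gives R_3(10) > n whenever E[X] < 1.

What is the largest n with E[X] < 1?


We need C(n, 10) · 3^{1 − 45} < 1, i.e. C(n, 10) < 3^{45 − 1} = 984770902183611232881.
Check values of n near the boundary:
  n = 567: C(567, 10) = 873787071273467749398; 873787071273467749398 < 984770902183611232881? YES
  n = 568: C(568, 10) = 889446337783744949208; 889446337783744949208 < 984770902183611232881? YES
  n = 569: C(569, 10) = 905357721286137524328; 905357721286137524328 < 984770902183611232881? YES
  n = 570: C(570, 10) = 921524823451961408691; 921524823451961408691 < 984770902183611232881? YES
  n = 571: C(571, 10) = 937951290893172842001; 937951290893172842001 < 984770902183611232881? YES
  n = 572: C(572, 10) = 954640815642161682606; 954640815642161682606 < 984770902183611232881? YES
  n = 573: C(573, 10) = 971597135635805762226; 971597135635805762226 < 984770902183611232881? YES
  n = 574: C(574, 10) = 988824035203816502691; 988824035203816502691 < 984770902183611232881? NO
  n = 575: C(575, 10) = 1006325345561406175305; 1006325345561406175305 < 984770902183611232881? NO
  n = 576: C(576, 10) = 1024104945306307344480; 1024104945306307344480 < 984770902183611232881? NO
The largest n with C(n, 10) < 984770902183611232881 is n = 573 (where E[X] = 35985079097622435638/36472996377170786403 ≈ 0.9866). Hence R_3(10) > 573, i.e. R_3(10) ≥ 574.

Largest n = 573; hence R_3(10) > 573.


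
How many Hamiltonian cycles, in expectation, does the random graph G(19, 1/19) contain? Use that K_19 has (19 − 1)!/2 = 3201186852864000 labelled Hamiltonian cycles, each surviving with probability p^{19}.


K_19 has (19 − 1)!/2 = 3201186852864000 labelled Hamiltonian cycles.
For each such Hamiltonian cycle H, let X_H = 1 if all 19 edges of H are present in G. Then P[X_H = 1] = p^{19} = (1/19)^{19} = 1/1978419655660313589123979.
By linearity of expectation: E[X] = Σ_H E[X_H] = 3201186852864000 · p^{19} = 3201186852864000 · 1/1978419655660313589123979 = 3201186852864000/1978419655660313589123979.
Numerically: E[X] ≈ 1.61805e-09.

E[X] = 3201186852864000 · (1/19)^{19} = 3201186852864000/1978419655660313589123979 ≈ 1.61805e-09.


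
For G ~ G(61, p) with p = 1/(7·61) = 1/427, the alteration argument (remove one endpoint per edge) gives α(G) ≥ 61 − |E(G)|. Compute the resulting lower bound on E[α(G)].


E[|E(G)|] = C(61, 2)·p = 1830 · (1/427) = 30/7.
E[α(G)] ≥ n − E[|E(G)|] = 61 − 30/7 = 397/7.
Numerically: ≈ 56.7143.
(This is only a lower bound; the true E[α(G)] may be larger.)

E[α(G)] ≥ 397/7 ≈ 56.7143.


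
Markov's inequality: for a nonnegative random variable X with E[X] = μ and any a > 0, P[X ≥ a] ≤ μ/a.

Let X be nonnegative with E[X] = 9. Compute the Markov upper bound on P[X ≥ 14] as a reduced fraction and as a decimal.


μ = E[X] = 9, a = 14.
Markov: P[X ≥ 14] ≤ μ/a = (9)/14 = 9/14.
Numerically: ≈ 0.643.
(Since a = 14 > μ = 9.000, the bound 9/14 is < 1 and informative.)

P[X ≥ 14] ≤ 9/14 ≈ 0.643.


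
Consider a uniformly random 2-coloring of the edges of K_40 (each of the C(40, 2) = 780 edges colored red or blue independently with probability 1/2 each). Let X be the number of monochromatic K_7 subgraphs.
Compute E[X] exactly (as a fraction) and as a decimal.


Let X = Σ_S X_S over the C(40, 7) = 18643560 subsets S of size 7, where X_S = 1 if the K_7 on S is monochromatic.
For a fixed S, the K_7 on S has C(7, 2) = 21 edges. P[all 21 edges red] = (1/2)^21, and likewise for blue, so P[monochromatic] = 2·(1/2)^21 = 2^{1 − 21} = 1/1048576.
Summing: E[X] = C(40, 7) · 2^{1 − 21} = 18643560 · 1/1048576 = 2330445/131072.
Numerically: E[X] ≈ 17.780.

E[X] = C(40,7)·2^(1−C(7,2)) = 2330445/131072 ≈ 17.780.


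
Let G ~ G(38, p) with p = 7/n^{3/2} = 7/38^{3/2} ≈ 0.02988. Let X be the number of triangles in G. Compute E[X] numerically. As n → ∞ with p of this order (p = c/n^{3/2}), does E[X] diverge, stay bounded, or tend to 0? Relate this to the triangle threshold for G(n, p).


Number of potential triangles: C(38, 3) = 8436.
Each occurs with probability p³ ≈ (0.02988)³ ≈ 2.668504e-05.
By linearity: E[X] = C(38, 3)·p³ ≈ 8436 · 2.668504e-05 ≈ 0.2251.
Since α = 3/2 > 1, p = c/n^{3/2} = o(1/n) is below the triangle threshold p ~ 1/n. Asymptotically E[X] ~ (c³/6)·n^{3(1−α)} = (7³/6)·n^{-1.5} → 0, so by Markov's inequality G has no triangles w.h.p.

E[X] ≈ 0.2251; in regime p = Θ(1/n^{3/2}) E[X] tends to 0 (below the triangle threshold p ~ 1/n).


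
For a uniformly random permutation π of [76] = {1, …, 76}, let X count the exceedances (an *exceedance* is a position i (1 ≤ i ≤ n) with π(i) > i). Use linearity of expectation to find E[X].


Write X = Σ_{i=1}^{76} X_i, where X_i = 1_{π(i) > i}.
For each fixed i, π(i) is uniform over {1, …, 76} (marginal of a uniform permutation), so P[π(i) > i] = (n − i)/n. Summing: Σ_{i=1}^{76} (n − i)/n = (0 + 1 + … + 75)/76 = 76(76 − 1)/(2·76) = (76 − 1)/2.
Hence E[X] = Σ_{i=1}^{76} (76 − i)/76 = 75/2 ≈ 37.500.

E[X] = 75/2 = 37.500.


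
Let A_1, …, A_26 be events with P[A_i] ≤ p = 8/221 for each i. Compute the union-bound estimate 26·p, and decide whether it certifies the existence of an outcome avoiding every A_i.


Union bound: P[∪_{i=1}^{26} A_i] ≤ Σ_i P[A_i] ≤ 26·p = 26·(8/221) = 16/17.
Numerically: 16/17 ≈ 0.941.
Is 16/17 < 1? YES.
Since P[∪ A_i] ≤ 16/17 < 1, the complement has P[∩ A_i^c] ≥ 1 − 16/17 = 1/17 > 0, so some outcome avoids every A_i.

26·p = 16/17 ≈ 0.941; existence CERTIFIED by the union bound.


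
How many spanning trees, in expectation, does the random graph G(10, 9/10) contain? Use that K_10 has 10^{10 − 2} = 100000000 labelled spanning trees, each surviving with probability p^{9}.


K_10 has 10^{10 − 2} = 100000000 labelled spanning trees.
For each such spanning tree H, let X_H = 1 if all 9 edges of H are present in G. Then P[X_H = 1] = p^{9} = (9/10)^{9} = 387420489/1000000000.
By linearity of expectation: E[X] = Σ_H E[X_H] = 100000000 · p^{9} = 100000000 · 387420489/1000000000 = 387420489/10.
Numerically: E[X] ≈ 3.874e+07.

E[X] = 100000000 · (9/10)^{9} = 387420489/10 ≈ 3.874e+07.


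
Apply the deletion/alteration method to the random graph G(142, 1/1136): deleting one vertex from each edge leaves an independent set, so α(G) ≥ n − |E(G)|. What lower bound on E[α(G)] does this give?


E[|E(G)|] = C(142, 2)·p = 10011 · (1/1136) = 141/16.
E[α(G)] ≥ n − E[|E(G)|] = 142 − 141/16 = 2131/16.
Numerically: ≈ 133.1875.
(This is only a lower bound; the true E[α(G)] may be larger.)

E[α(G)] ≥ 2131/16 ≈ 133.1875.


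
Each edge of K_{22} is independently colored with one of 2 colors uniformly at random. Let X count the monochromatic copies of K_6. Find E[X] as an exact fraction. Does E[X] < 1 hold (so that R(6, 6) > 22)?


E[X] = C(22, 6) · 2^{1 − 15} = 74613 · 2^{−14} = 74613/16384.
As a reduced fraction: E[X] = 74613/16384 ≈ 4.55402.
Is E[X] < 1? NO.
Since E[X] ≥ 1, the first-moment bound is inconclusive at n = 22; it does NOT by itself certify R(6, 6) > 22.

E[X] = 74613/16384 ≈ 4.55402; E[X] ≥ 1; first-moment method inconclusive here.


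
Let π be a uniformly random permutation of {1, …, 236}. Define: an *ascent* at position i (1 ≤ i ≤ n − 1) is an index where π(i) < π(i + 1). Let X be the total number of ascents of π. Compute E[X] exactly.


Write X = Σ X_I over i = 1, …, 235, with X_I the indicator of one ascent.
There are 235 indicators.
For each fixed i, the pair (π(i), π(i+1)) is a uniformly random ordered pair of distinct values from {1, …, 236}; by symmetry P[π(i) < π(i+1)] = 1/2.
By linearity: E[X] = 235 · (1/2) = (236 − 1) · (1/2) = 235/2 ≈ 117.5000.

E[X] = 235/2 = 117.5000.


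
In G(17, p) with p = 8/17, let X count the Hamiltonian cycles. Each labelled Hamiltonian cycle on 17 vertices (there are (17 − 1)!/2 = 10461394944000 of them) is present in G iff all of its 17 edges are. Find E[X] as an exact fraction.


K_17 has (17 − 1)!/2 = 10461394944000 labelled Hamiltonian cycles.
For each such Hamiltonian cycle H, let X_H = 1 if all 17 edges of H are present in G. Then P[X_H = 1] = p^{17} = (8/17)^{17} = 2251799813685248/827240261886336764177.
Summing the indicators: E[X] = Σ_H E[X_H] = 10461394944000 · p^{17} = 10461394944000 · 2251799813685248/827240261886336764177 = 23556967185786995434586112000/827240261886336764177.
Numerically: E[X] ≈ 2.8477e+07.

E[X] = 10461394944000 · (8/17)^{17} = 23556967185786995434586112000/827240261886336764177 ≈ 2.8477e+07.


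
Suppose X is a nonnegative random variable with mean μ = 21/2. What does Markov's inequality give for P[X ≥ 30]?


μ = E[X] = 21/2, a = 30.
Markov: P[X ≥ 30] ≤ μ/a = (21/2)/30 = 7/20.
Numerically: ≈ 0.35000.
(Since a = 30 > μ = 10.50000, the bound 7/20 is < 1 and informative.)

P[X ≥ 30] ≤ 7/20 ≈ 0.35000.


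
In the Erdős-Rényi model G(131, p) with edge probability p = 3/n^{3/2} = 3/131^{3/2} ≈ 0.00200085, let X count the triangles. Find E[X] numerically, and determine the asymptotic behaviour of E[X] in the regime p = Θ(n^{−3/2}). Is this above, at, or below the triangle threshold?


Number of potential triangles: C(131, 3) = 366145.
Each occurs with probability p³ ≈ (0.00200085)³ ≈ 8.01019214e-09.
By linearity: E[X] = C(131, 3)·p³ ≈ 366145 · 8.01019214e-09 ≈ 0.002933.
Since α = 3/2 > 1, p = c/n^{3/2} = o(1/n) is below the triangle threshold p ~ 1/n. Asymptotically E[X] ~ (c³/6)·n^{3(1−α)} = (3³/6)·n^{-1.5} → 0, so by Markov's inequality G has no triangles w.h.p.

E[X] ≈ 0.002933; in regime p = Θ(1/n^{3/2}) E[X] tends to 0 (below the triangle threshold p ~ 1/n).


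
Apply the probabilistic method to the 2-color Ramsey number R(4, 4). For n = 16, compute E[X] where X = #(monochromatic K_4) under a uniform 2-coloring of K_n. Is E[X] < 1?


E[X] = C(16, 4) · 2^{1 − 6} = 1820 · 2^{−5} = 1820/32.
As a reduced fraction: E[X] = 455/8 ≈ 56.8750000.
Is E[X] < 1? NO.
Since E[X] ≥ 1, the first-moment bound is inconclusive at n = 16; it does NOT by itself certify R(4, 4) > 16.

E[X] = 455/8 ≈ 56.8750000; E[X] ≥ 1; first-moment method inconclusive here.


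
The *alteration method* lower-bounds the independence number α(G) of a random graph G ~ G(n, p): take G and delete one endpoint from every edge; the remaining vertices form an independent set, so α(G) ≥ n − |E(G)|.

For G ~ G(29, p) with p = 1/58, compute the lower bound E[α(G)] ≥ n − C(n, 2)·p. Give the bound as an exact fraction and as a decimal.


E[|E(G)|] = C(29, 2)·p = 406 · (1/58) = 7.
E[α(G)] ≥ n − E[|E(G)|] = 29 − 7 = 22.
Numerically: ≈ 22.000000.
(This is only a lower bound; the true E[α(G)] may be larger.)

E[α(G)] ≥ 22 ≈ 22.000000.


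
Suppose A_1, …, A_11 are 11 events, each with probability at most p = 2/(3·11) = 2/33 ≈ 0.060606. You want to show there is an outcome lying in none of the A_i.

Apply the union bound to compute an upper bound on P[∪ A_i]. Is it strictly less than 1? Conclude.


Union bound: P[∪_{i=1}^{11} A_i] ≤ Σ_i P[A_i] ≤ 11·p = 11·(2/33) = 2/3.
Numerically: 2/3 ≈ 0.666667.
Is 2/3 < 1? YES.
Since P[∪ A_i] ≤ 2/3 < 1, the complement has P[∩ A_i^c] ≥ 1 − 2/3 = 1/3 > 0, so some outcome avoids every A_i.

11·p = 2/3 ≈ 0.666667; existence CERTIFIED by the union bound.


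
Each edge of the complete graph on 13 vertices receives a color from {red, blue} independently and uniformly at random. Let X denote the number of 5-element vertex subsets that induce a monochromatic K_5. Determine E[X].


Let X = Σ_S X_S over the C(13, 5) = 1287 subsets S of size 5, where X_S = 1 if the K_5 on S is monochromatic.
For a fixed S, the K_5 on S has C(5, 2) = 10 edges. P[all 10 edges red] = (1/2)^10, and likewise for blue, so P[monochromatic] = 2·(1/2)^10 = 2^{1 − 10} = 1/512.
Summing: E[X] = C(13, 5) · 2^{1 − 10} = 1287 · 1/512 = 1287/512.
Numerically: E[X] ≈ 2.513672.

E[X] = C(13,5)·2^(1−C(5,2)) = 1287/512 ≈ 2.513672.


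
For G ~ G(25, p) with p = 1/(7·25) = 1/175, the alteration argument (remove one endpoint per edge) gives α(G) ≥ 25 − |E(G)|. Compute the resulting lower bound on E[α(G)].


E[|E(G)|] = C(25, 2)·p = 300 · (1/175) = 12/7.
E[α(G)] ≥ n − E[|E(G)|] = 25 − 12/7 = 163/7.
Numerically: ≈ 23.28571.
(This is only a lower bound; the true E[α(G)] may be larger.)

E[α(G)] ≥ 163/7 ≈ 23.28571.


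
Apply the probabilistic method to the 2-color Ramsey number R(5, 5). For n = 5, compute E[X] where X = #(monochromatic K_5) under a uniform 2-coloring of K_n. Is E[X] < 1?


E[X] = C(5, 5) · 2^{1 − 10} = 1 · 2^{−9} = 1/512.
As a reduced fraction: E[X] = 1/512 ≈ 0.002.
Is E[X] < 1? YES.
Since E[X] < 1, there exists a 2-coloring of K_{5} with no monochromatic K_5; hence R(5, 5) > 5.

E[X] = 1/512 ≈ 0.002; E[X] < 1, so R(5, 5) > 5.


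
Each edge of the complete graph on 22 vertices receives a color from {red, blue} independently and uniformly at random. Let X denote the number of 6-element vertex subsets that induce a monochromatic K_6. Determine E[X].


Let X = Σ_S X_S over the C(22, 6) = 74613 subsets S of size 6, where X_S = 1 if the K_6 on S is monochromatic.
For a fixed S, the K_6 on S has C(6, 2) = 15 edges. P[all 15 edges red] = (1/2)^15, and likewise for blue, so P[monochromatic] = 2·(1/2)^15 = 2^{1 − 15} = 1/16384.
By linearity of expectation: E[X] = C(22, 6) · 2^{1 − 15} = 74613 · 1/16384 = 74613/16384.
Numerically: E[X] ≈ 4.55402.

E[X] = C(22,6)·2^(1−C(6,2)) = 74613/16384 ≈ 4.55402.


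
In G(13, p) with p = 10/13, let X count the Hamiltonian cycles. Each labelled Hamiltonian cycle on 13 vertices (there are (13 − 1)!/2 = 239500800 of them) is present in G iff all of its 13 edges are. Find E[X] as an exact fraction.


K_13 has (13 − 1)!/2 = 239500800 labelled Hamiltonian cycles.
For each such Hamiltonian cycle H, let X_H = 1 if all 13 edges of H are present in G. Then P[X_H = 1] = p^{13} = (10/13)^{13} = 10000000000000/302875106592253.
By linearity: E[X] = Σ_H E[X_H] = 239500800 · p^{13} = 239500800 · 10000000000000/302875106592253 = 2395008000000000000000/302875106592253.
Numerically: E[X] ≈ 7.908e+06.

E[X] = 239500800 · (10/13)^{13} = 2395008000000000000000/302875106592253 ≈ 7.908e+06.


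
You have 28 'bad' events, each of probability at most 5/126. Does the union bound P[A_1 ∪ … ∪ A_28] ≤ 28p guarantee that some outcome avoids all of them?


Union bound: P[∪_{i=1}^{28} A_i] ≤ Σ_i P[A_i] ≤ 28·p = 28·(5/126) = 10/9.
Numerically: 10/9 ≈ 1.1111.
Is 10/9 < 1? NO.
Since the bound 10/9 is ≥ 1, the union bound is uninformative here; it does NOT by itself certify existence.

28·p = 10/9 ≈ 1.1111; existence NOT certified by the union bound.


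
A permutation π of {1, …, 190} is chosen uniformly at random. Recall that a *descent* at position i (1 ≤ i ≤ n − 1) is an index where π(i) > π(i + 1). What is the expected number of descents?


Write X = Σ X_I over i = 1, …, 189, with X_I the indicator of one descent.
There are 189 indicators.
For each fixed i, the pair (π(i), π(i+1)) is a uniformly random ordered pair of distinct values from {1, …, 190}; by symmetry P[π(i) > π(i+1)] = 1/2.
By linearity: E[X] = 189 · (1/2) = (190 − 1) · (1/2) = 189/2 ≈ 94.500000.

E[X] = 189/2 = 94.500000.


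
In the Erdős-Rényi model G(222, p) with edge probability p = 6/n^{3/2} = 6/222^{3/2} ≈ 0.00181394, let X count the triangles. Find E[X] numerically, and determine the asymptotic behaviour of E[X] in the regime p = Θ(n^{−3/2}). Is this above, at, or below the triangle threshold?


Number of potential triangles: C(222, 3) = 1798940.
Each occurs with probability p³ ≈ (0.00181394)³ ≈ 5.96850231e-09.
By linearity: E[X] = C(222, 3)·p³ ≈ 1798940 · 5.96850231e-09 ≈ 0.010737.
Since α = 3/2 > 1, p = c/n^{3/2} = o(1/n) is below the triangle threshold p ~ 1/n. Asymptotically E[X] ~ (c³/6)·n^{3(1−α)} = (6³/6)·n^{-1.5} → 0, so by Markov's inequality G has no triangles w.h.p.

E[X] ≈ 0.010737; in regime p = Θ(1/n^{3/2}) E[X] tends to 0 (below the triangle threshold p ~ 1/n).


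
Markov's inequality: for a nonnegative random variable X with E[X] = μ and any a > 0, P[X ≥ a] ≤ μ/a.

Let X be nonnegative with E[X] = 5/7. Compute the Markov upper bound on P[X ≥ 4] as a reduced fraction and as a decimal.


μ = E[X] = 5/7, a = 4.
Markov: P[X ≥ 4] ≤ μ/a = (5/7)/4 = 5/28.
Numerically: ≈ 0.17857.
(Since a = 4 > μ = 0.71429, the bound 5/28 is < 1 and informative.)

P[X ≥ 4] ≤ 5/28 ≈ 0.17857.


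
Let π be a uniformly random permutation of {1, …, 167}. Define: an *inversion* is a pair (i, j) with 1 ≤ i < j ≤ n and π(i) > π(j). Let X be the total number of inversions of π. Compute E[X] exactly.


Write X = Σ X_I over the C(167, 2) = 13861 pairs i < j, with X_I the indicator of one inversion.
There are 13861 indicators.
For each fixed pair i < j, the values π(i) and π(j) are two distinct elements of {1, …, 167} in uniformly random order; by symmetry P[π(i) > π(j)] = 1/2.
By linearity: E[X] = 13861 · (1/2) = C(167, 2) · (1/2) = 13861/2 = 13861/2 ≈ 6930.50000.

E[X] = 13861/2 = 6930.50000.
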